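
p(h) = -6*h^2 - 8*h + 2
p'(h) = -12*h - 8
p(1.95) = -36.42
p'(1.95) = -31.40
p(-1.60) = -0.56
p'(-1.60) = 11.20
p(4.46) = -153.03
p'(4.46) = -61.52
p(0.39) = -2.03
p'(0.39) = -12.68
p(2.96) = -74.25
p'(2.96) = -43.52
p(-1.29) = 2.34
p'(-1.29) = 7.48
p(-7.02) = -237.52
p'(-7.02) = 76.24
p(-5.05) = -110.62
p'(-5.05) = 52.60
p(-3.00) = -28.00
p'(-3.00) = 28.00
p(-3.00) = -28.00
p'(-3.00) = 28.00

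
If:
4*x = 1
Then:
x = 1/4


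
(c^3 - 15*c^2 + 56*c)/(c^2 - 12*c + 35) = c*(c - 8)/(c - 5)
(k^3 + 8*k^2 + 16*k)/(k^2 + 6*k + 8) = k*(k + 4)/(k + 2)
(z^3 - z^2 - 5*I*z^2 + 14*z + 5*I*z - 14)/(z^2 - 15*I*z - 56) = (z^2 + z*(-1 + 2*I) - 2*I)/(z - 8*I)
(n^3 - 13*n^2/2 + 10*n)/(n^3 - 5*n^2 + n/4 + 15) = 2*n/(2*n + 3)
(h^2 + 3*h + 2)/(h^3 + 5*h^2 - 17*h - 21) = (h + 2)/(h^2 + 4*h - 21)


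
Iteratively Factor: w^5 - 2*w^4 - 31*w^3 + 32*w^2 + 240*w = (w - 5)*(w^4 + 3*w^3 - 16*w^2 - 48*w) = w*(w - 5)*(w^3 + 3*w^2 - 16*w - 48) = w*(w - 5)*(w + 3)*(w^2 - 16) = w*(w - 5)*(w - 4)*(w + 3)*(w + 4)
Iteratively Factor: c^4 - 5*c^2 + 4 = (c + 1)*(c^3 - c^2 - 4*c + 4) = (c - 1)*(c + 1)*(c^2 - 4) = (c - 2)*(c - 1)*(c + 1)*(c + 2)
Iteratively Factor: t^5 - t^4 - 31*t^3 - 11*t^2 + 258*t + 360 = (t + 3)*(t^4 - 4*t^3 - 19*t^2 + 46*t + 120) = (t - 4)*(t + 3)*(t^3 - 19*t - 30) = (t - 5)*(t - 4)*(t + 3)*(t^2 + 5*t + 6) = (t - 5)*(t - 4)*(t + 3)^2*(t + 2)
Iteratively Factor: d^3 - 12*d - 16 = (d + 2)*(d^2 - 2*d - 8) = (d + 2)^2*(d - 4)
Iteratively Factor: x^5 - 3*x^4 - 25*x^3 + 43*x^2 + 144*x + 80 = (x - 5)*(x^4 + 2*x^3 - 15*x^2 - 32*x - 16) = (x - 5)*(x + 4)*(x^3 - 2*x^2 - 7*x - 4) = (x - 5)*(x - 4)*(x + 4)*(x^2 + 2*x + 1) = (x - 5)*(x - 4)*(x + 1)*(x + 4)*(x + 1)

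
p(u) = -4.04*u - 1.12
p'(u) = -4.04000000000000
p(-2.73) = 9.91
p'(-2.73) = -4.04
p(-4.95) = 18.88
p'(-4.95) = -4.04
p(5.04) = -21.48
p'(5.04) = -4.04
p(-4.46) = 16.90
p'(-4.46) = -4.04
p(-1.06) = 3.16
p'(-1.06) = -4.04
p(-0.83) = 2.23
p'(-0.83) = -4.04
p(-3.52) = 13.10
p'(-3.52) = -4.04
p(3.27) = -14.33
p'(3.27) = -4.04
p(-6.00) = 23.12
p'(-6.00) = -4.04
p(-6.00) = 23.12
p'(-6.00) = -4.04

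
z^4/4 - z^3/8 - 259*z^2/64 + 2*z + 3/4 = (z/4 + 1)*(z - 4)*(z - 3/4)*(z + 1/4)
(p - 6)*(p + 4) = p^2 - 2*p - 24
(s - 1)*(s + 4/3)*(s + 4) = s^3 + 13*s^2/3 - 16/3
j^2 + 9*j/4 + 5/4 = (j + 1)*(j + 5/4)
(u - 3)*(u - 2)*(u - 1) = u^3 - 6*u^2 + 11*u - 6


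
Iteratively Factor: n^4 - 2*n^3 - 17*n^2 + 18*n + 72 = (n - 3)*(n^3 + n^2 - 14*n - 24) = (n - 4)*(n - 3)*(n^2 + 5*n + 6) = (n - 4)*(n - 3)*(n + 2)*(n + 3)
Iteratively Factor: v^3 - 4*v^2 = (v - 4)*(v^2) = v*(v - 4)*(v)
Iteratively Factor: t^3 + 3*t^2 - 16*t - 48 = (t + 4)*(t^2 - t - 12) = (t - 4)*(t + 4)*(t + 3)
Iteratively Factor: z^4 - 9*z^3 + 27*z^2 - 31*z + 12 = (z - 4)*(z^3 - 5*z^2 + 7*z - 3) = (z - 4)*(z - 1)*(z^2 - 4*z + 3) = (z - 4)*(z - 3)*(z - 1)*(z - 1)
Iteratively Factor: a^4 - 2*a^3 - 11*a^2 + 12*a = (a - 1)*(a^3 - a^2 - 12*a) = (a - 1)*(a + 3)*(a^2 - 4*a) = a*(a - 1)*(a + 3)*(a - 4)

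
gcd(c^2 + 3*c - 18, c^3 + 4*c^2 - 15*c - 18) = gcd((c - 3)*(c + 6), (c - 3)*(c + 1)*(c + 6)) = c^2 + 3*c - 18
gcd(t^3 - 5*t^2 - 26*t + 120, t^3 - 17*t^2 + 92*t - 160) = t - 4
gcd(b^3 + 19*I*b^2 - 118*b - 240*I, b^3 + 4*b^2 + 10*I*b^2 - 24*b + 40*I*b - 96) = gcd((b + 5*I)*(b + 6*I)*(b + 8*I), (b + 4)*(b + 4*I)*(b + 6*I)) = b + 6*I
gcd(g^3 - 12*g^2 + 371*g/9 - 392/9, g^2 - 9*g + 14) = g - 7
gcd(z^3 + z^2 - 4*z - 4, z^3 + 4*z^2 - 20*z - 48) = z + 2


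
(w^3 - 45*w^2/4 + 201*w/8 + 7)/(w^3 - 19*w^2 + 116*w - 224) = (8*w^2 - 26*w - 7)/(8*(w^2 - 11*w + 28))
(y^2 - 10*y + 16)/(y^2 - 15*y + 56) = (y - 2)/(y - 7)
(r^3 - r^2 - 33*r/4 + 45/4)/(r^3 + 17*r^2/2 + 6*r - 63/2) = (r - 5/2)/(r + 7)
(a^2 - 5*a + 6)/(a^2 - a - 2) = (a - 3)/(a + 1)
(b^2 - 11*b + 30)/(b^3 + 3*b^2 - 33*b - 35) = (b - 6)/(b^2 + 8*b + 7)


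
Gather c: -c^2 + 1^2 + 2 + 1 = 4 - c^2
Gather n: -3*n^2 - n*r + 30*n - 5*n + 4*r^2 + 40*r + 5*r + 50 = -3*n^2 + n*(25 - r) + 4*r^2 + 45*r + 50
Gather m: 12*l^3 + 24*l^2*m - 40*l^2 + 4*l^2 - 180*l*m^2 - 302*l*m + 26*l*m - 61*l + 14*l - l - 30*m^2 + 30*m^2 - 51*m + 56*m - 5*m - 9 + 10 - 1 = 12*l^3 - 36*l^2 - 180*l*m^2 - 48*l + m*(24*l^2 - 276*l)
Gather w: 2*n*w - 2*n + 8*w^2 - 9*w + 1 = -2*n + 8*w^2 + w*(2*n - 9) + 1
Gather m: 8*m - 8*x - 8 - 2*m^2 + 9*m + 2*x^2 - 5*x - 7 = -2*m^2 + 17*m + 2*x^2 - 13*x - 15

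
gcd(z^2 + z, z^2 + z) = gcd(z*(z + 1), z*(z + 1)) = z^2 + z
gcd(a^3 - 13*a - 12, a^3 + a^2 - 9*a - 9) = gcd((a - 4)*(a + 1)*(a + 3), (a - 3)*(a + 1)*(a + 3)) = a^2 + 4*a + 3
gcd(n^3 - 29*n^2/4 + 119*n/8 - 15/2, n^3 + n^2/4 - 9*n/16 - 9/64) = n - 3/4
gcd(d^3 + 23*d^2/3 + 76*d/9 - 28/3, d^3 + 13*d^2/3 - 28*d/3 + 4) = d^2 + 16*d/3 - 4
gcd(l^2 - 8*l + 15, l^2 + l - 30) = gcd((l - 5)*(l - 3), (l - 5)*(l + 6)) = l - 5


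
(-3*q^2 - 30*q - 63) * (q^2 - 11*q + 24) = -3*q^4 + 3*q^3 + 195*q^2 - 27*q - 1512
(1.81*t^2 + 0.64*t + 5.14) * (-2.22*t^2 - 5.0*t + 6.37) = -4.0182*t^4 - 10.4708*t^3 - 3.0811*t^2 - 21.6232*t + 32.7418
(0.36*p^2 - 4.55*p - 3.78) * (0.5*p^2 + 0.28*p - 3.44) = 0.18*p^4 - 2.1742*p^3 - 4.4024*p^2 + 14.5936*p + 13.0032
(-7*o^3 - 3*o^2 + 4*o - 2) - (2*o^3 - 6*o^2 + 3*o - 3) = -9*o^3 + 3*o^2 + o + 1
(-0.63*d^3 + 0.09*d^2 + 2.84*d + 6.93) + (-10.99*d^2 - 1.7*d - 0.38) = -0.63*d^3 - 10.9*d^2 + 1.14*d + 6.55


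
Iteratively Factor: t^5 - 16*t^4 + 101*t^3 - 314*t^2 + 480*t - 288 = (t - 4)*(t^4 - 12*t^3 + 53*t^2 - 102*t + 72) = (t - 4)*(t - 2)*(t^3 - 10*t^2 + 33*t - 36) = (t - 4)*(t - 3)*(t - 2)*(t^2 - 7*t + 12) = (t - 4)^2*(t - 3)*(t - 2)*(t - 3)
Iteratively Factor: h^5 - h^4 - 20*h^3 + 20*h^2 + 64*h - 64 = (h - 4)*(h^4 + 3*h^3 - 8*h^2 - 12*h + 16) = (h - 4)*(h - 1)*(h^3 + 4*h^2 - 4*h - 16) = (h - 4)*(h - 1)*(h + 4)*(h^2 - 4) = (h - 4)*(h - 2)*(h - 1)*(h + 4)*(h + 2)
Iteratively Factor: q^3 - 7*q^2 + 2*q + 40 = (q - 4)*(q^2 - 3*q - 10) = (q - 4)*(q + 2)*(q - 5)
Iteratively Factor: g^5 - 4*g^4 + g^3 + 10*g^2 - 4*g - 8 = (g - 2)*(g^4 - 2*g^3 - 3*g^2 + 4*g + 4) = (g - 2)^2*(g^3 - 3*g - 2) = (g - 2)^2*(g + 1)*(g^2 - g - 2) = (g - 2)^2*(g + 1)^2*(g - 2)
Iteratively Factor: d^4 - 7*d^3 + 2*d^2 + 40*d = (d)*(d^3 - 7*d^2 + 2*d + 40) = d*(d - 5)*(d^2 - 2*d - 8) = d*(d - 5)*(d - 4)*(d + 2)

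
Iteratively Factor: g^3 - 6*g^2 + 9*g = (g)*(g^2 - 6*g + 9) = g*(g - 3)*(g - 3)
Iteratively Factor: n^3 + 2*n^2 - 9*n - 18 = (n + 2)*(n^2 - 9) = (n - 3)*(n + 2)*(n + 3)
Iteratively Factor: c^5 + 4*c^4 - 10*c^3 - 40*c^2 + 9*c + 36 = (c + 3)*(c^4 + c^3 - 13*c^2 - c + 12) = (c - 1)*(c + 3)*(c^3 + 2*c^2 - 11*c - 12) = (c - 1)*(c + 1)*(c + 3)*(c^2 + c - 12) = (c - 3)*(c - 1)*(c + 1)*(c + 3)*(c + 4)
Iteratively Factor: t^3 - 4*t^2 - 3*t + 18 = (t - 3)*(t^2 - t - 6) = (t - 3)^2*(t + 2)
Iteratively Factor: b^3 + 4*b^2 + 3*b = (b)*(b^2 + 4*b + 3) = b*(b + 3)*(b + 1)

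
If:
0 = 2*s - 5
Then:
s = 5/2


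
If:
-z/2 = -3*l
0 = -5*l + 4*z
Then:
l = 0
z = 0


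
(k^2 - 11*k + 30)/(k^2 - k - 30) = (k - 5)/(k + 5)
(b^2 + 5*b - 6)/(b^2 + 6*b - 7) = (b + 6)/(b + 7)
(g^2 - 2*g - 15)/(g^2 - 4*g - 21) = (g - 5)/(g - 7)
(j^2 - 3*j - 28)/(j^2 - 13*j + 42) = (j + 4)/(j - 6)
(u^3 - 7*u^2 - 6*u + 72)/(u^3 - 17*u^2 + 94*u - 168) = (u + 3)/(u - 7)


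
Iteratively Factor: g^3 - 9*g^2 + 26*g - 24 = (g - 4)*(g^2 - 5*g + 6) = (g - 4)*(g - 3)*(g - 2)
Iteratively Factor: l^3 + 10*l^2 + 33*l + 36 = (l + 4)*(l^2 + 6*l + 9) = (l + 3)*(l + 4)*(l + 3)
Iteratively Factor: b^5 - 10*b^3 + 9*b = (b + 1)*(b^4 - b^3 - 9*b^2 + 9*b) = (b - 3)*(b + 1)*(b^3 + 2*b^2 - 3*b) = (b - 3)*(b - 1)*(b + 1)*(b^2 + 3*b) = b*(b - 3)*(b - 1)*(b + 1)*(b + 3)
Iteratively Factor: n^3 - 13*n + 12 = (n - 1)*(n^2 + n - 12) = (n - 3)*(n - 1)*(n + 4)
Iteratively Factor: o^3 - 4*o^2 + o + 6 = (o - 3)*(o^2 - o - 2) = (o - 3)*(o + 1)*(o - 2)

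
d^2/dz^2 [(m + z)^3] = 6*m + 6*z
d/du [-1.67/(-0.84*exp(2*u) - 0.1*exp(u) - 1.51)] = (-2.8056*exp(u) - 0.167)*exp(u)/(0.84*exp(2*u) + 0.1*exp(u) + 1.51)^2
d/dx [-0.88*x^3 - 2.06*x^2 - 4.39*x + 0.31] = -2.64*x^2 - 4.12*x - 4.39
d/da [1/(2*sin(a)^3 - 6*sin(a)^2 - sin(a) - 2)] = (-6*sin(a)^2 + 12*sin(a) + 1)*cos(a)/(-2*sin(a)^3 + 6*sin(a)^2 + sin(a) + 2)^2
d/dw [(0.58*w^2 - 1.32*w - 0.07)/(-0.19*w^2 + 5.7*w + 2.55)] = (3.0552*w^2 + 2.9314*w - 2.967)/(0.0361*w^4 - 2.166*w^3 + 31.521*w^2 + 29.07*w + 6.5025)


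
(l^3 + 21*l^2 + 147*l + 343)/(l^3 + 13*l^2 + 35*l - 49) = (l + 7)/(l - 1)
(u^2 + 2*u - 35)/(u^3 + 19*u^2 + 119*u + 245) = (u - 5)/(u^2 + 12*u + 35)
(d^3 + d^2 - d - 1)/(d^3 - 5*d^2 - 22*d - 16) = (d^2 - 1)/(d^2 - 6*d - 16)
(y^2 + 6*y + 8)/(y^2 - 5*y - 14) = (y + 4)/(y - 7)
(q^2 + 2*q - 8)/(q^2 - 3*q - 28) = (q - 2)/(q - 7)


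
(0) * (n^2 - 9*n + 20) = 0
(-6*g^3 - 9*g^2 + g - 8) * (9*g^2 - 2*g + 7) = -54*g^5 - 69*g^4 - 15*g^3 - 137*g^2 + 23*g - 56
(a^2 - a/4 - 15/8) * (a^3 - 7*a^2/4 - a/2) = a^5 - 2*a^4 - 31*a^3/16 + 109*a^2/32 + 15*a/16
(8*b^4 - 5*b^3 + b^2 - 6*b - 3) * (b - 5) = 8*b^5 - 45*b^4 + 26*b^3 - 11*b^2 + 27*b + 15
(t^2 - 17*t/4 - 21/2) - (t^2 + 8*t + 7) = -49*t/4 - 35/2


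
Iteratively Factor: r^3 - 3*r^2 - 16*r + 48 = (r + 4)*(r^2 - 7*r + 12) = (r - 3)*(r + 4)*(r - 4)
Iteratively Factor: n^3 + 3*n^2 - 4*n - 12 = (n - 2)*(n^2 + 5*n + 6) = (n - 2)*(n + 3)*(n + 2)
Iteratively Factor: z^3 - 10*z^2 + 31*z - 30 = (z - 5)*(z^2 - 5*z + 6) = (z - 5)*(z - 3)*(z - 2)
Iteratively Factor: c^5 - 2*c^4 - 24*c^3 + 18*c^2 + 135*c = (c - 5)*(c^4 + 3*c^3 - 9*c^2 - 27*c) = (c - 5)*(c + 3)*(c^3 - 9*c) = c*(c - 5)*(c + 3)*(c^2 - 9) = c*(c - 5)*(c - 3)*(c + 3)*(c + 3)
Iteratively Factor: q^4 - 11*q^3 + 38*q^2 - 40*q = (q - 5)*(q^3 - 6*q^2 + 8*q) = (q - 5)*(q - 4)*(q^2 - 2*q) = q*(q - 5)*(q - 4)*(q - 2)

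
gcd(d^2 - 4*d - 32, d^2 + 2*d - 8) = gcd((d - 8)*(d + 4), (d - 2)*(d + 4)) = d + 4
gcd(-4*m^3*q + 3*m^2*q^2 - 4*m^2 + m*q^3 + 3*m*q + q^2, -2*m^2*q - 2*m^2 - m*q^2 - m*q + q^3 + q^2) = 1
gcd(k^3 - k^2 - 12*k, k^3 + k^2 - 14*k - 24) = k^2 - k - 12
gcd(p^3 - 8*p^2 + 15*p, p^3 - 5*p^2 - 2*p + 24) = p - 3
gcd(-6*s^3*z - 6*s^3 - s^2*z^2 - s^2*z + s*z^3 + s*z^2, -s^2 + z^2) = 1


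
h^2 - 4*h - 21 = (h - 7)*(h + 3)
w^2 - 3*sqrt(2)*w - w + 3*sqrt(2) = (w - 1)*(w - 3*sqrt(2))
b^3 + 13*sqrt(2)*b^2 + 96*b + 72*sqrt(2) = (b + sqrt(2))*(b + 6*sqrt(2))^2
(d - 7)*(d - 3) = d^2 - 10*d + 21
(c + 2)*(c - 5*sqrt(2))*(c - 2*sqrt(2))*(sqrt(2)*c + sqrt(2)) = sqrt(2)*c^4 - 14*c^3 + 3*sqrt(2)*c^3 - 42*c^2 + 22*sqrt(2)*c^2 - 28*c + 60*sqrt(2)*c + 40*sqrt(2)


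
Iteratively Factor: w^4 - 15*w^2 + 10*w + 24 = (w + 4)*(w^3 - 4*w^2 + w + 6) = (w + 1)*(w + 4)*(w^2 - 5*w + 6) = (w - 2)*(w + 1)*(w + 4)*(w - 3)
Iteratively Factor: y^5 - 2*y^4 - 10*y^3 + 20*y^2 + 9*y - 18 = (y - 2)*(y^4 - 10*y^2 + 9) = (y - 2)*(y - 1)*(y^3 + y^2 - 9*y - 9) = (y - 2)*(y - 1)*(y + 3)*(y^2 - 2*y - 3) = (y - 2)*(y - 1)*(y + 1)*(y + 3)*(y - 3)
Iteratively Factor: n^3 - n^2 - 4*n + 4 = (n + 2)*(n^2 - 3*n + 2) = (n - 1)*(n + 2)*(n - 2)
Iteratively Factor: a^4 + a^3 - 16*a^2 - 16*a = (a - 4)*(a^3 + 5*a^2 + 4*a) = (a - 4)*(a + 1)*(a^2 + 4*a) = a*(a - 4)*(a + 1)*(a + 4)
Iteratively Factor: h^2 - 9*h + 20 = (h - 4)*(h - 5)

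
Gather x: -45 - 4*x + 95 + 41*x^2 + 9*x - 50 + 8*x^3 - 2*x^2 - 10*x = 8*x^3 + 39*x^2 - 5*x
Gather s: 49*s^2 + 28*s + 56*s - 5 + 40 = 49*s^2 + 84*s + 35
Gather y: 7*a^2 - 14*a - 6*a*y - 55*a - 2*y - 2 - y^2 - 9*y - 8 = 7*a^2 - 69*a - y^2 + y*(-6*a - 11) - 10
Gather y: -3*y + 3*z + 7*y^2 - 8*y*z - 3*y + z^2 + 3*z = 7*y^2 + y*(-8*z - 6) + z^2 + 6*z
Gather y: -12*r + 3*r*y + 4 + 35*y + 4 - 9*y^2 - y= -12*r - 9*y^2 + y*(3*r + 34) + 8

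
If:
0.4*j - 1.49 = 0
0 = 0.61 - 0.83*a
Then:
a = 0.73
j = 3.72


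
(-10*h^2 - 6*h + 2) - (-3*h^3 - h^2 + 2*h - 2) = 3*h^3 - 9*h^2 - 8*h + 4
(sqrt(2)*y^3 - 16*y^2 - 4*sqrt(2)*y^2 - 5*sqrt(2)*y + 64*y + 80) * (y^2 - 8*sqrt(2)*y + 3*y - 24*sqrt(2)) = sqrt(2)*y^5 - 32*y^4 - sqrt(2)*y^4 + 32*y^3 + 111*sqrt(2)*y^3 - 143*sqrt(2)*y^2 + 544*y^2 - 2176*sqrt(2)*y + 480*y - 1920*sqrt(2)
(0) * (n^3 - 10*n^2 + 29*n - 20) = 0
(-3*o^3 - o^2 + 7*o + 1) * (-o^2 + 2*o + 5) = 3*o^5 - 5*o^4 - 24*o^3 + 8*o^2 + 37*o + 5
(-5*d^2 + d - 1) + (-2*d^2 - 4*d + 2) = -7*d^2 - 3*d + 1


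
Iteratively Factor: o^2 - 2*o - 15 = (o - 5)*(o + 3)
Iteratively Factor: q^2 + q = (q + 1)*(q)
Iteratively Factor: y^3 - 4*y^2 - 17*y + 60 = (y - 5)*(y^2 + y - 12) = (y - 5)*(y + 4)*(y - 3)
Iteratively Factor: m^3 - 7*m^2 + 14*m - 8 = (m - 2)*(m^2 - 5*m + 4) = (m - 2)*(m - 1)*(m - 4)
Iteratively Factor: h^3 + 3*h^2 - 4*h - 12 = (h + 3)*(h^2 - 4) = (h - 2)*(h + 3)*(h + 2)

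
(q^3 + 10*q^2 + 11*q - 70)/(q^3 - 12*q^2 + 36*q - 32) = (q^2 + 12*q + 35)/(q^2 - 10*q + 16)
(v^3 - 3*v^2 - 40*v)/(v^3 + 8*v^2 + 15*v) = (v - 8)/(v + 3)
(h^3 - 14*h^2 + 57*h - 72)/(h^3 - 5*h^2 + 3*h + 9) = (h - 8)/(h + 1)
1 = 1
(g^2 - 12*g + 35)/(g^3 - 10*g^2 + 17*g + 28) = (g - 5)/(g^2 - 3*g - 4)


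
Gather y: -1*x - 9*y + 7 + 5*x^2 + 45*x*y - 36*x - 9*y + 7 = 5*x^2 - 37*x + y*(45*x - 18) + 14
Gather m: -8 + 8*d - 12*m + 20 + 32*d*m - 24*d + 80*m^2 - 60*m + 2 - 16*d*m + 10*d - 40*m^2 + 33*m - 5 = -6*d + 40*m^2 + m*(16*d - 39) + 9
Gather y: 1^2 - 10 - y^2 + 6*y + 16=-y^2 + 6*y + 7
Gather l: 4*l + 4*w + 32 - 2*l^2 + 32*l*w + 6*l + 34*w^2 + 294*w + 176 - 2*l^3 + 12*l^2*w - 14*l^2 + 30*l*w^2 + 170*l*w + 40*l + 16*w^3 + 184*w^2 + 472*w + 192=-2*l^3 + l^2*(12*w - 16) + l*(30*w^2 + 202*w + 50) + 16*w^3 + 218*w^2 + 770*w + 400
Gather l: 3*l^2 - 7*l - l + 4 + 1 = 3*l^2 - 8*l + 5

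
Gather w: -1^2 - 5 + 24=18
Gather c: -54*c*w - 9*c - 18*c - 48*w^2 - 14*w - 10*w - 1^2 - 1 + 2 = c*(-54*w - 27) - 48*w^2 - 24*w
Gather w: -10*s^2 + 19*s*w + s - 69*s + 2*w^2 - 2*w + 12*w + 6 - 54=-10*s^2 - 68*s + 2*w^2 + w*(19*s + 10) - 48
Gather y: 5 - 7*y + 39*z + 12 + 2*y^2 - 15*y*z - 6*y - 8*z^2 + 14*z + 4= 2*y^2 + y*(-15*z - 13) - 8*z^2 + 53*z + 21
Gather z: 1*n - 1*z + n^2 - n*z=n^2 + n + z*(-n - 1)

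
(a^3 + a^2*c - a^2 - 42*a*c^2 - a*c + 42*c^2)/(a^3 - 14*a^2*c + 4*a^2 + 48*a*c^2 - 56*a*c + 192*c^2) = (a^2 + 7*a*c - a - 7*c)/(a^2 - 8*a*c + 4*a - 32*c)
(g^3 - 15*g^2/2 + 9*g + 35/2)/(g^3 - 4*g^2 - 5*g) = (g - 7/2)/g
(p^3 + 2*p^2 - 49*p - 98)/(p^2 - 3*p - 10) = (p^2 - 49)/(p - 5)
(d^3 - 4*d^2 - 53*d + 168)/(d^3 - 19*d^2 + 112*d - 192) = (d + 7)/(d - 8)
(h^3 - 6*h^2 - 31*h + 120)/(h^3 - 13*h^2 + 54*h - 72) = (h^2 - 3*h - 40)/(h^2 - 10*h + 24)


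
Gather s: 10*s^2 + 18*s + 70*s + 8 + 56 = 10*s^2 + 88*s + 64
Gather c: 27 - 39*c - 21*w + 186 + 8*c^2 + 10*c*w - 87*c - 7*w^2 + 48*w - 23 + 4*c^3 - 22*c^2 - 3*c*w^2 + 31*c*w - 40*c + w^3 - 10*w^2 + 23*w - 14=4*c^3 - 14*c^2 + c*(-3*w^2 + 41*w - 166) + w^3 - 17*w^2 + 50*w + 176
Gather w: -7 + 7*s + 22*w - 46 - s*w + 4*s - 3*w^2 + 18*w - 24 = 11*s - 3*w^2 + w*(40 - s) - 77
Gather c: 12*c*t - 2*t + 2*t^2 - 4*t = 12*c*t + 2*t^2 - 6*t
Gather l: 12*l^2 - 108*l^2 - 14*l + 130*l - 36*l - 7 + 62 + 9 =-96*l^2 + 80*l + 64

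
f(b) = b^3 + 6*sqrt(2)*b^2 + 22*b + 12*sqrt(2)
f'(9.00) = 417.74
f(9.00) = 1631.28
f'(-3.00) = -1.91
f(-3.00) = 0.34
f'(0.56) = 32.44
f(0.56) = 32.13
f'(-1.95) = 0.31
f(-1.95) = -1.08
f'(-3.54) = -0.48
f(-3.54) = 1.06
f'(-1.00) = 8.03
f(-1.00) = 2.46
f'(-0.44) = 15.11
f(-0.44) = 8.85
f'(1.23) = 47.41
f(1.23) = 58.73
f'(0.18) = 25.15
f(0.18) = 21.21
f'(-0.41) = 15.55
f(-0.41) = 9.31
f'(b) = 3*b^2 + 12*sqrt(2)*b + 22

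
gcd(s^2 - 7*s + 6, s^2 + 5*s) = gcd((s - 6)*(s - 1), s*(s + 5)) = 1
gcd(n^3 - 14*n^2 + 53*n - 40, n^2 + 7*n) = 1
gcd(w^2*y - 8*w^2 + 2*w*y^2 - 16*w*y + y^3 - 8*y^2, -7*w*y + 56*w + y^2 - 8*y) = y - 8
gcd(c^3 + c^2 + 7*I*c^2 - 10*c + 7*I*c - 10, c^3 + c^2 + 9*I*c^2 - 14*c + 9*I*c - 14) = c^2 + c*(1 + 2*I) + 2*I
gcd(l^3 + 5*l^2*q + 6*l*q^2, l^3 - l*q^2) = l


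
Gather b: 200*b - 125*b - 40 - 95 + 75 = 75*b - 60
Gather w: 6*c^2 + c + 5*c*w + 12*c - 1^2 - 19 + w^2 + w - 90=6*c^2 + 13*c + w^2 + w*(5*c + 1) - 110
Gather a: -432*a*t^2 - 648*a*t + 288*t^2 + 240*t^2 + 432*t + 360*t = a*(-432*t^2 - 648*t) + 528*t^2 + 792*t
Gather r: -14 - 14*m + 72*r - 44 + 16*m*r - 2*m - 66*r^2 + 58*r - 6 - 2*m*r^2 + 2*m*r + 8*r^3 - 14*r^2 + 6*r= -16*m + 8*r^3 + r^2*(-2*m - 80) + r*(18*m + 136) - 64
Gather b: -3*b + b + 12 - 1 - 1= 10 - 2*b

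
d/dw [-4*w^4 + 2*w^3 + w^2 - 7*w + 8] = -16*w^3 + 6*w^2 + 2*w - 7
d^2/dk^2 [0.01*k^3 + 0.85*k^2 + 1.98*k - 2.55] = 0.06*k + 1.7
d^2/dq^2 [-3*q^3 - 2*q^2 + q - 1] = -18*q - 4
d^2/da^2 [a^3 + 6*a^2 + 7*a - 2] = 6*a + 12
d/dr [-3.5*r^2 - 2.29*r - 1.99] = -7.0*r - 2.29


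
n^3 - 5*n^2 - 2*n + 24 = (n - 4)*(n - 3)*(n + 2)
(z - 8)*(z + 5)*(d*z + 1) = d*z^3 - 3*d*z^2 - 40*d*z + z^2 - 3*z - 40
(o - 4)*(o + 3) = o^2 - o - 12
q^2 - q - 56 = (q - 8)*(q + 7)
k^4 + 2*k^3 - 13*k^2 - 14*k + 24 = (k - 3)*(k - 1)*(k + 2)*(k + 4)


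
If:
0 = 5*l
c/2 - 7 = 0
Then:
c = 14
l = 0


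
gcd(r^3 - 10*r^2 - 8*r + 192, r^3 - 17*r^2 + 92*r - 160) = r - 8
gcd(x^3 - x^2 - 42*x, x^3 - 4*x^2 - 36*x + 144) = x + 6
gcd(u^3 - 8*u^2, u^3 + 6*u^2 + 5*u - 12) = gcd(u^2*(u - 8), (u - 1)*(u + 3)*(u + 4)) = 1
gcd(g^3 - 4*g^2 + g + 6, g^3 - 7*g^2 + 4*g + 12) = g^2 - g - 2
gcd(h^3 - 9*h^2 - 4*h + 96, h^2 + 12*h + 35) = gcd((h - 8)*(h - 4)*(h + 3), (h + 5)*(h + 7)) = 1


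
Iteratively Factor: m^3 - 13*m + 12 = (m - 1)*(m^2 + m - 12) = (m - 3)*(m - 1)*(m + 4)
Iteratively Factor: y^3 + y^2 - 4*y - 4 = (y + 2)*(y^2 - y - 2) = (y + 1)*(y + 2)*(y - 2)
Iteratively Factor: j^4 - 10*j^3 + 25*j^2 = (j - 5)*(j^3 - 5*j^2) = (j - 5)^2*(j^2) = j*(j - 5)^2*(j)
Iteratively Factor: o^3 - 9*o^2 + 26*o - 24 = (o - 3)*(o^2 - 6*o + 8) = (o - 3)*(o - 2)*(o - 4)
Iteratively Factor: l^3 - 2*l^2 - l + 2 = (l - 1)*(l^2 - l - 2) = (l - 1)*(l + 1)*(l - 2)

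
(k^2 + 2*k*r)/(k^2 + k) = (k + 2*r)/(k + 1)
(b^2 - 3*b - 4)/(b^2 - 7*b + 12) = (b + 1)/(b - 3)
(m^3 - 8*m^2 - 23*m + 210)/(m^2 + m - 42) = (m^2 - 2*m - 35)/(m + 7)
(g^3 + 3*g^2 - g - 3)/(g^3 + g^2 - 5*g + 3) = (g + 1)/(g - 1)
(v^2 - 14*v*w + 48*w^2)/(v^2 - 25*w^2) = (v^2 - 14*v*w + 48*w^2)/(v^2 - 25*w^2)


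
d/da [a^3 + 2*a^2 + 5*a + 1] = 3*a^2 + 4*a + 5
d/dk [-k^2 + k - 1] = 1 - 2*k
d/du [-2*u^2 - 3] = -4*u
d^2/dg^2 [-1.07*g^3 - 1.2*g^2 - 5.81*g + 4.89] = -6.42*g - 2.4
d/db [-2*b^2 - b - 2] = -4*b - 1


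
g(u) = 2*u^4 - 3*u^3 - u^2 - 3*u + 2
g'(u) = 8*u^3 - 9*u^2 - 2*u - 3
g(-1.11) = 11.24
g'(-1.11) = -22.81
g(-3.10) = 275.77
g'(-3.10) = -321.62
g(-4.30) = 918.69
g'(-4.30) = -796.87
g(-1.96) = 56.14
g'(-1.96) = -93.89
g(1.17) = -3.94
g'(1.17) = -4.85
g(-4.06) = 741.88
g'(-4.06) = -678.62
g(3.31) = 112.39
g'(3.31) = 181.89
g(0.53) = -0.16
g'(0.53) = -5.40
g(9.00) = 10829.00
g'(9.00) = 5082.00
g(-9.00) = 15257.00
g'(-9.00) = -6546.00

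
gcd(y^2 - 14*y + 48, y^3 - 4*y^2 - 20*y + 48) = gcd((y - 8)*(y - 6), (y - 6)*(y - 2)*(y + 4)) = y - 6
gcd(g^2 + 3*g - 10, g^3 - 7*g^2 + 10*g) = g - 2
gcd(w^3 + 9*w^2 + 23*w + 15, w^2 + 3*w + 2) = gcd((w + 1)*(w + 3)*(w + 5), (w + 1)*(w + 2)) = w + 1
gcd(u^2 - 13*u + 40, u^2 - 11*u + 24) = u - 8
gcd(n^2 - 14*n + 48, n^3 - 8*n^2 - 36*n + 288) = n^2 - 14*n + 48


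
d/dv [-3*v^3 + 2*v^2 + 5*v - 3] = -9*v^2 + 4*v + 5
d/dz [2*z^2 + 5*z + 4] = 4*z + 5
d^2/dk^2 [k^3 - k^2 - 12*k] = 6*k - 2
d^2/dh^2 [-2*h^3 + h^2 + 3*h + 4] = 2 - 12*h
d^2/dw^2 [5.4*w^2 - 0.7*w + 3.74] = 10.8000000000000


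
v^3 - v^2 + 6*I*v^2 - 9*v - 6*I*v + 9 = (v - 1)*(v + 3*I)^2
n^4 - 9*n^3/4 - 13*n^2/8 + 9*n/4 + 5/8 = (n - 5/2)*(n - 1)*(n + 1/4)*(n + 1)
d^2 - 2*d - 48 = (d - 8)*(d + 6)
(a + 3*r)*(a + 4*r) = a^2 + 7*a*r + 12*r^2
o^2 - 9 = (o - 3)*(o + 3)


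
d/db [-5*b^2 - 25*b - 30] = -10*b - 25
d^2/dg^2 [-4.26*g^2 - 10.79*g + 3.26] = -8.52000000000000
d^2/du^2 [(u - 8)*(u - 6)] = 2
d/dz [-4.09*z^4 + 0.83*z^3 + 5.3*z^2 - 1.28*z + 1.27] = -16.36*z^3 + 2.49*z^2 + 10.6*z - 1.28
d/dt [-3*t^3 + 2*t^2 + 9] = t*(4 - 9*t)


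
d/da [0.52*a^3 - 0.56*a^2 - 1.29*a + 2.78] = 1.56*a^2 - 1.12*a - 1.29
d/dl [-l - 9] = -1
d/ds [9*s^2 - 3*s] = 18*s - 3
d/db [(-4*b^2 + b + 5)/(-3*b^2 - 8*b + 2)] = 7*(5*b^2 + 2*b + 6)/(9*b^4 + 48*b^3 + 52*b^2 - 32*b + 4)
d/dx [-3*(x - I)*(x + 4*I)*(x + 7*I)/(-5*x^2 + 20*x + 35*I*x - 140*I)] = (3*x^4 + x^3*(-24 - 42*I) + x^2*(261 + 132*I) + x*(-1680 - 168*I) - 588 - 1092*I)/(5*x^4 + x^3*(-40 - 70*I) + x^2*(-165 + 560*I) + x*(1960 - 1120*I) - 3920)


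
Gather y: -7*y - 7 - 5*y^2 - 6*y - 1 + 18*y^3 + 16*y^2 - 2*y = 18*y^3 + 11*y^2 - 15*y - 8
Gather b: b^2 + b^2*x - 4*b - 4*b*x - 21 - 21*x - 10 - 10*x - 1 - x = b^2*(x + 1) + b*(-4*x - 4) - 32*x - 32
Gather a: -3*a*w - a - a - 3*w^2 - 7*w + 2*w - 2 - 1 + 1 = a*(-3*w - 2) - 3*w^2 - 5*w - 2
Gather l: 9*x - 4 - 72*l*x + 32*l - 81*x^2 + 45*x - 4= l*(32 - 72*x) - 81*x^2 + 54*x - 8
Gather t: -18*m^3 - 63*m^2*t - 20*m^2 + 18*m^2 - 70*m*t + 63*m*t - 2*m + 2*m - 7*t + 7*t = -18*m^3 - 2*m^2 + t*(-63*m^2 - 7*m)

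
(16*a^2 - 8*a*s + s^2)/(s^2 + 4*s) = (16*a^2 - 8*a*s + s^2)/(s*(s + 4))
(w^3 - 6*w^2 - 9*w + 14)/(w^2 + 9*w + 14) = (w^2 - 8*w + 7)/(w + 7)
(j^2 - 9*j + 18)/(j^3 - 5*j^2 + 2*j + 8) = (j^2 - 9*j + 18)/(j^3 - 5*j^2 + 2*j + 8)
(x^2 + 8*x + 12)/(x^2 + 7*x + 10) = (x + 6)/(x + 5)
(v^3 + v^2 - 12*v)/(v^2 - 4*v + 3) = v*(v + 4)/(v - 1)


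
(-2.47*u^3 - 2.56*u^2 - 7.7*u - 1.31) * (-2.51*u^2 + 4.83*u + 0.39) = 6.1997*u^5 - 5.5045*u^4 + 5.9989*u^3 - 34.9013*u^2 - 9.3303*u - 0.5109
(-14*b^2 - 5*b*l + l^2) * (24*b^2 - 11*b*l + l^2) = -336*b^4 + 34*b^3*l + 65*b^2*l^2 - 16*b*l^3 + l^4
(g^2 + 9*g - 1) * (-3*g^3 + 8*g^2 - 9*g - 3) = -3*g^5 - 19*g^4 + 66*g^3 - 92*g^2 - 18*g + 3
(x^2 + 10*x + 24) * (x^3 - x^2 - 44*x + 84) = x^5 + 9*x^4 - 30*x^3 - 380*x^2 - 216*x + 2016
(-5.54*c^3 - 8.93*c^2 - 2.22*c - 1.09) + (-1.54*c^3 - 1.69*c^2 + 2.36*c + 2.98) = -7.08*c^3 - 10.62*c^2 + 0.14*c + 1.89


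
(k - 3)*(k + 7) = k^2 + 4*k - 21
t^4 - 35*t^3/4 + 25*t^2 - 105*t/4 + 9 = (t - 4)*(t - 3)*(t - 1)*(t - 3/4)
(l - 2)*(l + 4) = l^2 + 2*l - 8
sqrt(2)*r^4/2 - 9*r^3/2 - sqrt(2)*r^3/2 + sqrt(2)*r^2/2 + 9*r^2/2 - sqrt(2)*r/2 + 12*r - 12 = (r - 1)*(r - 4*sqrt(2))*(r - 3*sqrt(2)/2)*(sqrt(2)*r/2 + 1)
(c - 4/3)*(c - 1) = c^2 - 7*c/3 + 4/3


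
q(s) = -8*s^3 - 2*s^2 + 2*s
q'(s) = -24*s^2 - 4*s + 2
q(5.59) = -1448.73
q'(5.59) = -770.31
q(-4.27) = 577.83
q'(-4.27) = -418.51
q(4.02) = -544.00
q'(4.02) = -401.93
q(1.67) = -39.50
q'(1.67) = -71.61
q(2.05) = -73.23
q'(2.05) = -107.06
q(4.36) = -692.35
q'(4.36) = -471.67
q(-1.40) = 15.23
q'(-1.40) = -39.44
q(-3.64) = 352.05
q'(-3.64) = -301.43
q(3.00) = -228.00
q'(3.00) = -226.00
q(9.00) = -5976.00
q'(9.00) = -1978.00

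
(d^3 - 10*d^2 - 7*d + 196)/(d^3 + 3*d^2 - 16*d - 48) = (d^2 - 14*d + 49)/(d^2 - d - 12)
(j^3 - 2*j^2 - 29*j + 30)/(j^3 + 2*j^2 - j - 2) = (j^2 - j - 30)/(j^2 + 3*j + 2)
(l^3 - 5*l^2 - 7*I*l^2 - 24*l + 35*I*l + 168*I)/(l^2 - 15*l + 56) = (l^2 + l*(3 - 7*I) - 21*I)/(l - 7)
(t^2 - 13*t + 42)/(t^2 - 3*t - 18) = (t - 7)/(t + 3)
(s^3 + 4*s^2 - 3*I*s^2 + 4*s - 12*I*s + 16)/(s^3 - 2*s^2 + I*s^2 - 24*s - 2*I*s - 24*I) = (s - 4*I)/(s - 6)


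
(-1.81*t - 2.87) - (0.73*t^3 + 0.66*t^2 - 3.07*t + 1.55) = -0.73*t^3 - 0.66*t^2 + 1.26*t - 4.42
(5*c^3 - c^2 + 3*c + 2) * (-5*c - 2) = -25*c^4 - 5*c^3 - 13*c^2 - 16*c - 4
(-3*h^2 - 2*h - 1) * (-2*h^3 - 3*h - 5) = 6*h^5 + 4*h^4 + 11*h^3 + 21*h^2 + 13*h + 5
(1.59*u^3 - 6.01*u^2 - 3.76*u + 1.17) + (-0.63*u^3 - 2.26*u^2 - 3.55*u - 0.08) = 0.96*u^3 - 8.27*u^2 - 7.31*u + 1.09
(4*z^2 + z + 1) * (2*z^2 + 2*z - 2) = 8*z^4 + 10*z^3 - 4*z^2 - 2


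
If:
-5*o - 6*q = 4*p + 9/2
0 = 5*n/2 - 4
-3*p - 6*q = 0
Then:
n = 8/5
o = 2*q/5 - 9/10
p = -2*q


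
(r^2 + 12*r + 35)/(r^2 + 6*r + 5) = (r + 7)/(r + 1)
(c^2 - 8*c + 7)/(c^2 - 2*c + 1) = (c - 7)/(c - 1)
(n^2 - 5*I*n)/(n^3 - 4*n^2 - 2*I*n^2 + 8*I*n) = (n - 5*I)/(n^2 - 4*n - 2*I*n + 8*I)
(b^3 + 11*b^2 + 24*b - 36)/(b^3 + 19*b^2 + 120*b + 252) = (b - 1)/(b + 7)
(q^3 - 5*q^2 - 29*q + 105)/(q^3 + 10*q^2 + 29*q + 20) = (q^2 - 10*q + 21)/(q^2 + 5*q + 4)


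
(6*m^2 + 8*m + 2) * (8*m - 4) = 48*m^3 + 40*m^2 - 16*m - 8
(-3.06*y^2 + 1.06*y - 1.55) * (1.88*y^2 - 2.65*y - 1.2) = -5.7528*y^4 + 10.1018*y^3 - 2.051*y^2 + 2.8355*y + 1.86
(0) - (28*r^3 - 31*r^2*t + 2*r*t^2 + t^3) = -28*r^3 + 31*r^2*t - 2*r*t^2 - t^3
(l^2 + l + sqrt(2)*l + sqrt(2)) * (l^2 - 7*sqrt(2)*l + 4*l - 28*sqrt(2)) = l^4 - 6*sqrt(2)*l^3 + 5*l^3 - 30*sqrt(2)*l^2 - 10*l^2 - 70*l - 24*sqrt(2)*l - 56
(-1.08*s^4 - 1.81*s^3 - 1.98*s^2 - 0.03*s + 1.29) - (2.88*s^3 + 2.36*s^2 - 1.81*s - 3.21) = -1.08*s^4 - 4.69*s^3 - 4.34*s^2 + 1.78*s + 4.5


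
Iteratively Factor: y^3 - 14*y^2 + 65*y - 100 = (y - 5)*(y^2 - 9*y + 20) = (y - 5)*(y - 4)*(y - 5)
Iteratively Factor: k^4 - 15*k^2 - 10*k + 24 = (k - 4)*(k^3 + 4*k^2 + k - 6) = (k - 4)*(k + 3)*(k^2 + k - 2) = (k - 4)*(k - 1)*(k + 3)*(k + 2)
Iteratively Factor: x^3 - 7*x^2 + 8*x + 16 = (x - 4)*(x^2 - 3*x - 4) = (x - 4)^2*(x + 1)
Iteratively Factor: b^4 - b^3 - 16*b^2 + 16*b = (b - 1)*(b^3 - 16*b) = (b - 4)*(b - 1)*(b^2 + 4*b) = b*(b - 4)*(b - 1)*(b + 4)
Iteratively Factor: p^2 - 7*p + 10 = (p - 5)*(p - 2)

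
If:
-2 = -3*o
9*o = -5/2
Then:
No Solution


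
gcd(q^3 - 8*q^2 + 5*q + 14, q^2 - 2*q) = q - 2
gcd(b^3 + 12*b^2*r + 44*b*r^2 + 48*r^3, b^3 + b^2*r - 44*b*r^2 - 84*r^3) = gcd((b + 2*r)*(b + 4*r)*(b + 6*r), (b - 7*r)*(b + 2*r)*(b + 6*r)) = b^2 + 8*b*r + 12*r^2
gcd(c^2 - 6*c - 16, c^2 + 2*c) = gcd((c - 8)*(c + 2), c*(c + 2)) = c + 2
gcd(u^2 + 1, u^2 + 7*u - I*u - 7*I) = u - I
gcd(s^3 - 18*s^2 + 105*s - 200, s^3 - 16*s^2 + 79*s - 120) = s^2 - 13*s + 40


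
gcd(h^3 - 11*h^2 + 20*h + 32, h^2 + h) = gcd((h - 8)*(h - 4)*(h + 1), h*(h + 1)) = h + 1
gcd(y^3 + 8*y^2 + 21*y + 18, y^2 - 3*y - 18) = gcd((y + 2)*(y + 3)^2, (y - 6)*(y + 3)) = y + 3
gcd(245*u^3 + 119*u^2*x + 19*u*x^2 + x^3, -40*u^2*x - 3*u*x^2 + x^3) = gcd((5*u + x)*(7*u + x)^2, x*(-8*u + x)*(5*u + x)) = 5*u + x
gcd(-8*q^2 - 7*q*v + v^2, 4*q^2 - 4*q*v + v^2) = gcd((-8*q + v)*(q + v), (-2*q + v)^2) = 1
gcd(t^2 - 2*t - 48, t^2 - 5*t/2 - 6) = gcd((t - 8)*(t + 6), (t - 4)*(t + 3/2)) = 1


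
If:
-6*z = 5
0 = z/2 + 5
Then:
No Solution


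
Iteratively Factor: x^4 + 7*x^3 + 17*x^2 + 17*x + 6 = (x + 1)*(x^3 + 6*x^2 + 11*x + 6) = (x + 1)*(x + 2)*(x^2 + 4*x + 3) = (x + 1)*(x + 2)*(x + 3)*(x + 1)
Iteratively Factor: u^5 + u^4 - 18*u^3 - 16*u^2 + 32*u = (u)*(u^4 + u^3 - 18*u^2 - 16*u + 32) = u*(u - 4)*(u^3 + 5*u^2 + 2*u - 8) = u*(u - 4)*(u + 4)*(u^2 + u - 2) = u*(u - 4)*(u + 2)*(u + 4)*(u - 1)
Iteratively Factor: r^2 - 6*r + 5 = (r - 5)*(r - 1)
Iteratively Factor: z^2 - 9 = (z + 3)*(z - 3)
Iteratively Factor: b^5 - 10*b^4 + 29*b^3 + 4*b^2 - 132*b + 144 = (b - 4)*(b^4 - 6*b^3 + 5*b^2 + 24*b - 36) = (b - 4)*(b - 2)*(b^3 - 4*b^2 - 3*b + 18) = (b - 4)*(b - 3)*(b - 2)*(b^2 - b - 6) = (b - 4)*(b - 3)*(b - 2)*(b + 2)*(b - 3)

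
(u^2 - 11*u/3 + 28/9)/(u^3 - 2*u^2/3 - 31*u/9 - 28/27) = 3*(3*u - 4)/(9*u^2 + 15*u + 4)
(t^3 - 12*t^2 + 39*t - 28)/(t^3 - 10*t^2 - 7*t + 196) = (t^2 - 5*t + 4)/(t^2 - 3*t - 28)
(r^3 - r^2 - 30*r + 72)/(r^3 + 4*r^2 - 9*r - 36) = (r^2 + 2*r - 24)/(r^2 + 7*r + 12)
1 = 1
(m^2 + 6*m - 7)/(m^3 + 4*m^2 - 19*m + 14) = 1/(m - 2)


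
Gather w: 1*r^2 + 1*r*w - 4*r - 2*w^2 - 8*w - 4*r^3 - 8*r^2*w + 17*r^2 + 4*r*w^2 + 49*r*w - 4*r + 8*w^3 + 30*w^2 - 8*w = -4*r^3 + 18*r^2 - 8*r + 8*w^3 + w^2*(4*r + 28) + w*(-8*r^2 + 50*r - 16)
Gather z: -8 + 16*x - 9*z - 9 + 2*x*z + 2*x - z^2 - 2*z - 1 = 18*x - z^2 + z*(2*x - 11) - 18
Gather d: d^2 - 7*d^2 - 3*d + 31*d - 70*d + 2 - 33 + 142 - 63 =-6*d^2 - 42*d + 48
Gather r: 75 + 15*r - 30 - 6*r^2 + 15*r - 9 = -6*r^2 + 30*r + 36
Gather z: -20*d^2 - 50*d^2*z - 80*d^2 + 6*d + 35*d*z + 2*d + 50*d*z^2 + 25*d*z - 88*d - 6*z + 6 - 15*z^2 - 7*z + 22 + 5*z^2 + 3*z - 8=-100*d^2 - 80*d + z^2*(50*d - 10) + z*(-50*d^2 + 60*d - 10) + 20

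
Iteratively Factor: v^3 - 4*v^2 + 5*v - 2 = (v - 1)*(v^2 - 3*v + 2) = (v - 2)*(v - 1)*(v - 1)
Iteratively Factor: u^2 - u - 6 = (u - 3)*(u + 2)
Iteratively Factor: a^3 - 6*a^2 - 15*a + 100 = (a + 4)*(a^2 - 10*a + 25) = (a - 5)*(a + 4)*(a - 5)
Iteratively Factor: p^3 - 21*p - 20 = (p + 1)*(p^2 - p - 20) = (p - 5)*(p + 1)*(p + 4)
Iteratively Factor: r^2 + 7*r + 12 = (r + 3)*(r + 4)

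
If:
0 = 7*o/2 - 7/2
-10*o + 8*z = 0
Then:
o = 1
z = 5/4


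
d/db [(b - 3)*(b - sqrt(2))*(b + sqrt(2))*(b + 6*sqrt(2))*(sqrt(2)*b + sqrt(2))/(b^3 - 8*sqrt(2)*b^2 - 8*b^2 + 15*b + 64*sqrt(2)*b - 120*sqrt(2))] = 2*(sqrt(2)*b^5 - 18*b^4 - 7*sqrt(2)*b^4 - 101*sqrt(2)*b^3 + 84*b^3 + 118*b^2 + 678*sqrt(2)*b^2 - 136*b + 480*sqrt(2)*b - 576*sqrt(2) - 140)/(b^4 - 16*sqrt(2)*b^3 - 10*b^3 + 153*b^2 + 160*sqrt(2)*b^2 - 1280*b - 400*sqrt(2)*b + 3200)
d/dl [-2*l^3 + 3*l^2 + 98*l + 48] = -6*l^2 + 6*l + 98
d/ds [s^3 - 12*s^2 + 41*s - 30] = 3*s^2 - 24*s + 41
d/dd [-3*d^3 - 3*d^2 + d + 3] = -9*d^2 - 6*d + 1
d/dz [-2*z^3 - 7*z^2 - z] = -6*z^2 - 14*z - 1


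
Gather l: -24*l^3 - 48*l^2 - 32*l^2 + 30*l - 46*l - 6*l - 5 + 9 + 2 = -24*l^3 - 80*l^2 - 22*l + 6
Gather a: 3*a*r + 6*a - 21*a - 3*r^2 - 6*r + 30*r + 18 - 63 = a*(3*r - 15) - 3*r^2 + 24*r - 45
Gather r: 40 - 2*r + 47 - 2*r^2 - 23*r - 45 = -2*r^2 - 25*r + 42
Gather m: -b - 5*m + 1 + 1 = -b - 5*m + 2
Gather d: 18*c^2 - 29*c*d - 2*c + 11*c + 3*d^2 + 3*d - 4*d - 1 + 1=18*c^2 + 9*c + 3*d^2 + d*(-29*c - 1)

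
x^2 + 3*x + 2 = (x + 1)*(x + 2)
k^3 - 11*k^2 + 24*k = k*(k - 8)*(k - 3)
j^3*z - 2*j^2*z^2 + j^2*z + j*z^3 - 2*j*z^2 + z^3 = (j - z)^2*(j*z + z)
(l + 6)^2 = l^2 + 12*l + 36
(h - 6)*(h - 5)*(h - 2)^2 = h^4 - 15*h^3 + 78*h^2 - 164*h + 120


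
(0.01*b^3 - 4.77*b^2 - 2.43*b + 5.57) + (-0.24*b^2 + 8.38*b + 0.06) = 0.01*b^3 - 5.01*b^2 + 5.95*b + 5.63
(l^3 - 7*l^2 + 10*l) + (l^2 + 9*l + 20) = l^3 - 6*l^2 + 19*l + 20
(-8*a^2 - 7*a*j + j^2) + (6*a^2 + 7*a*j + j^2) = -2*a^2 + 2*j^2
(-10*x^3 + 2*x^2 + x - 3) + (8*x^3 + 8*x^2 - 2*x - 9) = -2*x^3 + 10*x^2 - x - 12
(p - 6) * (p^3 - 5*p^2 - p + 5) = p^4 - 11*p^3 + 29*p^2 + 11*p - 30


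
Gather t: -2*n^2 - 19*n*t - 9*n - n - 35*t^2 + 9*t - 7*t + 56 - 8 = -2*n^2 - 10*n - 35*t^2 + t*(2 - 19*n) + 48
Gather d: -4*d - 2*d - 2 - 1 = -6*d - 3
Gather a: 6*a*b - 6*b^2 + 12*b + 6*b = 6*a*b - 6*b^2 + 18*b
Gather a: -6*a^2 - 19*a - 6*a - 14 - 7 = -6*a^2 - 25*a - 21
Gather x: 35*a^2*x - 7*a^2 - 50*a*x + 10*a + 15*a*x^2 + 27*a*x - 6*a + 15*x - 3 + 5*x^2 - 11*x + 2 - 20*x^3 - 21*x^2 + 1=-7*a^2 + 4*a - 20*x^3 + x^2*(15*a - 16) + x*(35*a^2 - 23*a + 4)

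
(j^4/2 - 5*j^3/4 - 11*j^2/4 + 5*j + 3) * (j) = j^5/2 - 5*j^4/4 - 11*j^3/4 + 5*j^2 + 3*j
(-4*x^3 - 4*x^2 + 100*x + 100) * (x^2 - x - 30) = -4*x^5 + 224*x^3 + 120*x^2 - 3100*x - 3000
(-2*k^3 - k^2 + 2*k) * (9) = -18*k^3 - 9*k^2 + 18*k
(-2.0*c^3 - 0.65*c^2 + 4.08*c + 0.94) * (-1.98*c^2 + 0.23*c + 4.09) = 3.96*c^5 + 0.827*c^4 - 16.4079*c^3 - 3.5813*c^2 + 16.9034*c + 3.8446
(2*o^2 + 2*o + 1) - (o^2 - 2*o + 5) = o^2 + 4*o - 4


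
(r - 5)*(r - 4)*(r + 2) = r^3 - 7*r^2 + 2*r + 40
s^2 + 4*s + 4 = (s + 2)^2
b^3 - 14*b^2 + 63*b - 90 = (b - 6)*(b - 5)*(b - 3)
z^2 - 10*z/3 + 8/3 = (z - 2)*(z - 4/3)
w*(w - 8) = w^2 - 8*w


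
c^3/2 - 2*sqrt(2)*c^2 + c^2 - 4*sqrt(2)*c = c*(c/2 + 1)*(c - 4*sqrt(2))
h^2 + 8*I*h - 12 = (h + 2*I)*(h + 6*I)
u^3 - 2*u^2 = u^2*(u - 2)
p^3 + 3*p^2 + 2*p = p*(p + 1)*(p + 2)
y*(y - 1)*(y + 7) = y^3 + 6*y^2 - 7*y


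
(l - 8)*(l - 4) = l^2 - 12*l + 32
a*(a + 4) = a^2 + 4*a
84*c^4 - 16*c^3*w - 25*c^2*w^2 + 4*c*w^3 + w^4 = (-3*c + w)*(-2*c + w)*(2*c + w)*(7*c + w)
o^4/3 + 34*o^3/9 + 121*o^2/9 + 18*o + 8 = (o/3 + 1)*(o + 1)*(o + 4/3)*(o + 6)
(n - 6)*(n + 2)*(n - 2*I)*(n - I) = n^4 - 4*n^3 - 3*I*n^3 - 14*n^2 + 12*I*n^2 + 8*n + 36*I*n + 24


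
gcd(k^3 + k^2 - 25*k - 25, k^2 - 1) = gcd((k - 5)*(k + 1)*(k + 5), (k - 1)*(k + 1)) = k + 1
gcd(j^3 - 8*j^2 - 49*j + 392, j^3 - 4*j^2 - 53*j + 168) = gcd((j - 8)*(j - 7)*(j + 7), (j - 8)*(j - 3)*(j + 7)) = j^2 - j - 56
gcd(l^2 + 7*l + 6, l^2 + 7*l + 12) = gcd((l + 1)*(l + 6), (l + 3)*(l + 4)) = 1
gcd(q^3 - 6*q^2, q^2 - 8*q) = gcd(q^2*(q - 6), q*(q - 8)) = q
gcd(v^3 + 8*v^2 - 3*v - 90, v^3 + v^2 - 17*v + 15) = v^2 + 2*v - 15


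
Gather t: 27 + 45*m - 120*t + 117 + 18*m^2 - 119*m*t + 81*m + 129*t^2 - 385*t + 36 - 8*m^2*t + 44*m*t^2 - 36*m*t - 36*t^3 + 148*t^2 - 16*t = 18*m^2 + 126*m - 36*t^3 + t^2*(44*m + 277) + t*(-8*m^2 - 155*m - 521) + 180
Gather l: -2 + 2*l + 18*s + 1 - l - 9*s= l + 9*s - 1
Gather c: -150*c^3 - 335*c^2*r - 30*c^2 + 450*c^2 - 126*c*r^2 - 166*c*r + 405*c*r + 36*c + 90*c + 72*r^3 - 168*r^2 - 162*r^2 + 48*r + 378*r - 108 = -150*c^3 + c^2*(420 - 335*r) + c*(-126*r^2 + 239*r + 126) + 72*r^3 - 330*r^2 + 426*r - 108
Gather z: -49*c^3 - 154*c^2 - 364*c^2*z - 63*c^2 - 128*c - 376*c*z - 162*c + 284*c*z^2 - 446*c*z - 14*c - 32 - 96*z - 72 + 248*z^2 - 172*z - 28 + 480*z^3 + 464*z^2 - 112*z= -49*c^3 - 217*c^2 - 304*c + 480*z^3 + z^2*(284*c + 712) + z*(-364*c^2 - 822*c - 380) - 132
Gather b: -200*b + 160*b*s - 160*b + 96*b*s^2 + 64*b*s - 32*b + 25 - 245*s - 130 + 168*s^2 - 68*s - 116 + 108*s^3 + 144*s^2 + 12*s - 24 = b*(96*s^2 + 224*s - 392) + 108*s^3 + 312*s^2 - 301*s - 245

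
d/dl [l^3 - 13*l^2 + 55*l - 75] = 3*l^2 - 26*l + 55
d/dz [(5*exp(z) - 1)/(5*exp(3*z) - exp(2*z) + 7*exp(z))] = (-50*exp(3*z) + 20*exp(2*z) - 2*exp(z) + 7)*exp(-z)/(25*exp(4*z) - 10*exp(3*z) + 71*exp(2*z) - 14*exp(z) + 49)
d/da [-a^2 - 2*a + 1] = -2*a - 2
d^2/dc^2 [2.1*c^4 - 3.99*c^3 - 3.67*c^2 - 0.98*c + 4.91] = 25.2*c^2 - 23.94*c - 7.34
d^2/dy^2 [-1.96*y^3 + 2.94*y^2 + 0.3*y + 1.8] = 5.88 - 11.76*y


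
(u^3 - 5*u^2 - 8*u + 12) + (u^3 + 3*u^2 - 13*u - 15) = 2*u^3 - 2*u^2 - 21*u - 3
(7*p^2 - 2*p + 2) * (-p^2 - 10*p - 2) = -7*p^4 - 68*p^3 + 4*p^2 - 16*p - 4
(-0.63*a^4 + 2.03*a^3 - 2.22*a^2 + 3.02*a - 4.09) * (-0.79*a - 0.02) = 0.4977*a^5 - 1.5911*a^4 + 1.7132*a^3 - 2.3414*a^2 + 3.1707*a + 0.0818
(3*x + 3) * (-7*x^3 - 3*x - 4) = -21*x^4 - 21*x^3 - 9*x^2 - 21*x - 12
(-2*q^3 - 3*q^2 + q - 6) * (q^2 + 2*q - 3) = -2*q^5 - 7*q^4 + q^3 + 5*q^2 - 15*q + 18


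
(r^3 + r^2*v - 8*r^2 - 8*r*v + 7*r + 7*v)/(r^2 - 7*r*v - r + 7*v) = (r^2 + r*v - 7*r - 7*v)/(r - 7*v)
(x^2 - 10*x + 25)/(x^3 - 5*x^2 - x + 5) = (x - 5)/(x^2 - 1)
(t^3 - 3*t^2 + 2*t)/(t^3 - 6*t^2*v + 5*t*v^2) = (t^2 - 3*t + 2)/(t^2 - 6*t*v + 5*v^2)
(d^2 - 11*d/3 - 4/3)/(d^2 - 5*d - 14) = (-3*d^2 + 11*d + 4)/(3*(-d^2 + 5*d + 14))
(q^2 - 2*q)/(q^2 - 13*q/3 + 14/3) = 3*q/(3*q - 7)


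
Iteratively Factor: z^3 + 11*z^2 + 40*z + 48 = (z + 4)*(z^2 + 7*z + 12) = (z + 3)*(z + 4)*(z + 4)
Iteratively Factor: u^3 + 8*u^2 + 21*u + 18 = (u + 3)*(u^2 + 5*u + 6) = (u + 3)^2*(u + 2)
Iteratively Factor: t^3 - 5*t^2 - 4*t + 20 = (t - 2)*(t^2 - 3*t - 10) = (t - 2)*(t + 2)*(t - 5)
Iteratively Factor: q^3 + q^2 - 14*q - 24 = (q + 3)*(q^2 - 2*q - 8) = (q + 2)*(q + 3)*(q - 4)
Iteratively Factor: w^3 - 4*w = (w + 2)*(w^2 - 2*w) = (w - 2)*(w + 2)*(w)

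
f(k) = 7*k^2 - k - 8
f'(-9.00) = -127.00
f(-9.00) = 568.00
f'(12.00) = 167.00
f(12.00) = 988.00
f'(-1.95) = -28.30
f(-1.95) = 20.57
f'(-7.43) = -105.02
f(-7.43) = 385.86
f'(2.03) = 27.42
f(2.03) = 18.82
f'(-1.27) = -18.78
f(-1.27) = 4.56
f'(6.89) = 95.46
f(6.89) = 317.41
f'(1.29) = 17.06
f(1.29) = 2.36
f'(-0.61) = -9.54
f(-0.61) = -4.79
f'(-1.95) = -28.30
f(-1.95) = 20.57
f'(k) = 14*k - 1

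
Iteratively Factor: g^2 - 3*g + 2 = (g - 2)*(g - 1)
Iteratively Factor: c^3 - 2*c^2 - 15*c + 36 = (c - 3)*(c^2 + c - 12) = (c - 3)^2*(c + 4)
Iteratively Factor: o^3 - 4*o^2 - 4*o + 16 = (o + 2)*(o^2 - 6*o + 8) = (o - 4)*(o + 2)*(o - 2)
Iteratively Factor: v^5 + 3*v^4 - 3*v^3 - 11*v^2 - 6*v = (v + 1)*(v^4 + 2*v^3 - 5*v^2 - 6*v) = (v - 2)*(v + 1)*(v^3 + 4*v^2 + 3*v) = v*(v - 2)*(v + 1)*(v^2 + 4*v + 3) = v*(v - 2)*(v + 1)*(v + 3)*(v + 1)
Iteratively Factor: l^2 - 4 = (l + 2)*(l - 2)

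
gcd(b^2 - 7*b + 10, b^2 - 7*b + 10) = b^2 - 7*b + 10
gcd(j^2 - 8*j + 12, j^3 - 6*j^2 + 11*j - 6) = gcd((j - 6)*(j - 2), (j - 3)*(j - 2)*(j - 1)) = j - 2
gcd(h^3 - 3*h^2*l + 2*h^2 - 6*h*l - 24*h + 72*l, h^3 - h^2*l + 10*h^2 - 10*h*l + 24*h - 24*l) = h + 6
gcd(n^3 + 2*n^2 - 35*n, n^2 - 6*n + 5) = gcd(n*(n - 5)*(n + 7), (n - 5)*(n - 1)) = n - 5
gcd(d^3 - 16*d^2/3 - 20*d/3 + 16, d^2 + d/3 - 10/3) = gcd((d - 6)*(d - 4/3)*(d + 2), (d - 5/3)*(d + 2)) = d + 2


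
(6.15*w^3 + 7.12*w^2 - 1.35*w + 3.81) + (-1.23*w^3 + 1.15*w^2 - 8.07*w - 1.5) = 4.92*w^3 + 8.27*w^2 - 9.42*w + 2.31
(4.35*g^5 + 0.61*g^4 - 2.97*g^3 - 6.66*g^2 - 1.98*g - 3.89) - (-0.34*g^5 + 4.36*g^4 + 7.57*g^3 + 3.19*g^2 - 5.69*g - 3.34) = 4.69*g^5 - 3.75*g^4 - 10.54*g^3 - 9.85*g^2 + 3.71*g - 0.55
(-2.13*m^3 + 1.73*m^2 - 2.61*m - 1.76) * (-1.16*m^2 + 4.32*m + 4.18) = 2.4708*m^5 - 11.2084*m^4 + 1.5978*m^3 - 2.0022*m^2 - 18.513*m - 7.3568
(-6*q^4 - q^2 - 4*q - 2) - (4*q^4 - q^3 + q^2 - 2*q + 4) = -10*q^4 + q^3 - 2*q^2 - 2*q - 6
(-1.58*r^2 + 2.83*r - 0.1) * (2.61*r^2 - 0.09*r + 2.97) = -4.1238*r^4 + 7.5285*r^3 - 5.2083*r^2 + 8.4141*r - 0.297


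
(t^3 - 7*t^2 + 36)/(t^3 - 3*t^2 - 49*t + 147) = (t^2 - 4*t - 12)/(t^2 - 49)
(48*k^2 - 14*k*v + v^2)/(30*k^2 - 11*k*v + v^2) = (-8*k + v)/(-5*k + v)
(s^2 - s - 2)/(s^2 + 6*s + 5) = (s - 2)/(s + 5)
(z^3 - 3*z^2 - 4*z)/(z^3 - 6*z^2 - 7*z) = (z - 4)/(z - 7)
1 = 1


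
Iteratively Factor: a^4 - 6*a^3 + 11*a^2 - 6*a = (a)*(a^3 - 6*a^2 + 11*a - 6) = a*(a - 2)*(a^2 - 4*a + 3) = a*(a - 2)*(a - 1)*(a - 3)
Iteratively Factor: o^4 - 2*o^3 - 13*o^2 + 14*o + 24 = (o + 1)*(o^3 - 3*o^2 - 10*o + 24) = (o + 1)*(o + 3)*(o^2 - 6*o + 8) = (o - 4)*(o + 1)*(o + 3)*(o - 2)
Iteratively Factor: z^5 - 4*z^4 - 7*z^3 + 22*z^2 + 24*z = (z + 2)*(z^4 - 6*z^3 + 5*z^2 + 12*z) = z*(z + 2)*(z^3 - 6*z^2 + 5*z + 12) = z*(z + 1)*(z + 2)*(z^2 - 7*z + 12) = z*(z - 3)*(z + 1)*(z + 2)*(z - 4)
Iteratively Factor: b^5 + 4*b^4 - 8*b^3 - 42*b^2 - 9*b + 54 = (b - 3)*(b^4 + 7*b^3 + 13*b^2 - 3*b - 18) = (b - 3)*(b + 3)*(b^3 + 4*b^2 + b - 6) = (b - 3)*(b + 3)^2*(b^2 + b - 2) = (b - 3)*(b + 2)*(b + 3)^2*(b - 1)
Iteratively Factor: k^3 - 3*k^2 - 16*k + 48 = (k - 4)*(k^2 + k - 12) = (k - 4)*(k - 3)*(k + 4)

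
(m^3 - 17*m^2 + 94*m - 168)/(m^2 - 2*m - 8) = (m^2 - 13*m + 42)/(m + 2)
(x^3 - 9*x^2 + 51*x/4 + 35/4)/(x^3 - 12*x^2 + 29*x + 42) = (x^2 - 2*x - 5/4)/(x^2 - 5*x - 6)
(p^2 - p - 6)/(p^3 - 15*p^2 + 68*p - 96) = (p + 2)/(p^2 - 12*p + 32)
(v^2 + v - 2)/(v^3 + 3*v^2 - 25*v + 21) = (v + 2)/(v^2 + 4*v - 21)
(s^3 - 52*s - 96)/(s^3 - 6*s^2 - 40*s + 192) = (s + 2)/(s - 4)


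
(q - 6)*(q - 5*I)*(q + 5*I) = q^3 - 6*q^2 + 25*q - 150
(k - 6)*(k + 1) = k^2 - 5*k - 6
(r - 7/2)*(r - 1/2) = r^2 - 4*r + 7/4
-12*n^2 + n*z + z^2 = (-3*n + z)*(4*n + z)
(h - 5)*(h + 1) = h^2 - 4*h - 5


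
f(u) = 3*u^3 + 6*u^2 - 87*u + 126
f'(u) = 9*u^2 + 12*u - 87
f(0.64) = 73.56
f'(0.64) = -75.63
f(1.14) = 39.06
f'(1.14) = -61.62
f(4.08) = 74.67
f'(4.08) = 111.78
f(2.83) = -4.16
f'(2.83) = 19.04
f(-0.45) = 166.09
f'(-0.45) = -90.58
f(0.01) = 125.13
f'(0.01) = -86.88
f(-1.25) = 238.27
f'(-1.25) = -87.94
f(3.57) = 28.38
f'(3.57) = 70.54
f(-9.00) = -792.00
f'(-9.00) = 534.00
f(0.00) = 126.00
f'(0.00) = -87.00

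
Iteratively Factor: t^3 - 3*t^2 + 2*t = (t - 2)*(t^2 - t) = (t - 2)*(t - 1)*(t)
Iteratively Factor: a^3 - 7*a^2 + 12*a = (a - 4)*(a^2 - 3*a) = (a - 4)*(a - 3)*(a)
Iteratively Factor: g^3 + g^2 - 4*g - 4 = (g - 2)*(g^2 + 3*g + 2) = (g - 2)*(g + 2)*(g + 1)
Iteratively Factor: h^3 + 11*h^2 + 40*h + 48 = (h + 3)*(h^2 + 8*h + 16) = (h + 3)*(h + 4)*(h + 4)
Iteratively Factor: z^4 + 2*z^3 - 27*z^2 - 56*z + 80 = (z + 4)*(z^3 - 2*z^2 - 19*z + 20) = (z - 1)*(z + 4)*(z^2 - z - 20) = (z - 5)*(z - 1)*(z + 4)*(z + 4)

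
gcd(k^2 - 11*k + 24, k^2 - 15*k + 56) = k - 8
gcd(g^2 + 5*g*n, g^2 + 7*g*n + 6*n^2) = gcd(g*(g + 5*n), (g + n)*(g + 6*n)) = 1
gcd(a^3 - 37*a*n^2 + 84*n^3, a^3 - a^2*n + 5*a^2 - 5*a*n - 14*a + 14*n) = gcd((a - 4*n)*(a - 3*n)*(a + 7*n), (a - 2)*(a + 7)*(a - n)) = 1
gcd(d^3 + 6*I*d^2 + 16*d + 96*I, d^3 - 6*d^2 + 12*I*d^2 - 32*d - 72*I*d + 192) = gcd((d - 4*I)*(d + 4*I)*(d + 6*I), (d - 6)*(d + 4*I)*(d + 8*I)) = d + 4*I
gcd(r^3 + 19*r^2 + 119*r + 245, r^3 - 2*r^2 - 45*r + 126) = r + 7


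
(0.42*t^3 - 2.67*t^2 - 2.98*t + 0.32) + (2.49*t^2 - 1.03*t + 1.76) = 0.42*t^3 - 0.18*t^2 - 4.01*t + 2.08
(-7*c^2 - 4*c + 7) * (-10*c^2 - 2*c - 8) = 70*c^4 + 54*c^3 - 6*c^2 + 18*c - 56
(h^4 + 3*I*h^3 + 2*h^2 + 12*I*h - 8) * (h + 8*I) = h^5 + 11*I*h^4 - 22*h^3 + 28*I*h^2 - 104*h - 64*I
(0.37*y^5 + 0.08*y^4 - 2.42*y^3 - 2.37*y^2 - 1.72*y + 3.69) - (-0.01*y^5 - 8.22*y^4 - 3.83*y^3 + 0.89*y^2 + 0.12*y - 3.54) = 0.38*y^5 + 8.3*y^4 + 1.41*y^3 - 3.26*y^2 - 1.84*y + 7.23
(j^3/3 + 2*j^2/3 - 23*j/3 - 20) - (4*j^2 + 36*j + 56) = j^3/3 - 10*j^2/3 - 131*j/3 - 76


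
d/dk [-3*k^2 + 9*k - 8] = 9 - 6*k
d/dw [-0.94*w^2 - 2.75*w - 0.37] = -1.88*w - 2.75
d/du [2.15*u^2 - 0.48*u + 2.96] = 4.3*u - 0.48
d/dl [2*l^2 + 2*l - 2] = 4*l + 2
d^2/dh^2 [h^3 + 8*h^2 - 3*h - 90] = 6*h + 16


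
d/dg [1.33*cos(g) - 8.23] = -1.33*sin(g)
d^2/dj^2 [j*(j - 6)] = 2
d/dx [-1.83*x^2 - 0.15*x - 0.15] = -3.66*x - 0.15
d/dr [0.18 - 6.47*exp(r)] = -6.47*exp(r)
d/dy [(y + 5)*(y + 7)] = 2*y + 12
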